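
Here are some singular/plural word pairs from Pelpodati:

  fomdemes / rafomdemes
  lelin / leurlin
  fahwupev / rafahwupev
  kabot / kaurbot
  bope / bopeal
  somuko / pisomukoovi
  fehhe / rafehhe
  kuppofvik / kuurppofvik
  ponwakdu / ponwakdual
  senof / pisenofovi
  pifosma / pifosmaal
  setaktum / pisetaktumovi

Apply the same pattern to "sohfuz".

pisohfuzovi

fehhe and bope both end in -e yet inflect differently (rafehhe, bopeal), so the final letter is not what conditions the rule; the first letter is.
"sohfuz" begins with s-. The stems beginning with s- (setaktum → pisetaktumovi, senof → pisenofovi, somuko → pisomukoovi) add pi- … -ovi around the stem.
So sohfuz → pisohfuzovi.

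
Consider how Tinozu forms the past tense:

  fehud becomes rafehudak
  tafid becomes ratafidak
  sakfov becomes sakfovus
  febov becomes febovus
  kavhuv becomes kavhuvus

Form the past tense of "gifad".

fehud and kavhuv both have last vowel 'u' yet inflect differently (rafehudak, kavhuvus), so the last vowel is not what conditions the rule; the final letter is.
"gifad" ends in -d. The stems ending in -d (fehud → rafehudak, tafid → ratafidak) add ra- … -ak around the stem.
So gifad → ragifadak.

ragifadak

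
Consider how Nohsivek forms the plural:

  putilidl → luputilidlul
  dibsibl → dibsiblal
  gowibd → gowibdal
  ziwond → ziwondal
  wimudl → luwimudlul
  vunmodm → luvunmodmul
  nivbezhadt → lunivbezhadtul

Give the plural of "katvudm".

wimudl and dibsibl both end in -l yet inflect differently (luwimudlul, dibsiblal), so the final letter is not what conditions the rule; the second-to-last letter is.
"katvudm" has second-to-last letter 'd'. The stems whose second-to-last letter is 'd' (wimudl → luwimudlul, vunmodm → luvunmodmul, putilidl → luputilidlul) add lu- … -ul around the stem.
The other pattern: stems whose second-to-last letter is 'b' or 'n' add -al.
So katvudm → lukatvudmul.

lukatvudmul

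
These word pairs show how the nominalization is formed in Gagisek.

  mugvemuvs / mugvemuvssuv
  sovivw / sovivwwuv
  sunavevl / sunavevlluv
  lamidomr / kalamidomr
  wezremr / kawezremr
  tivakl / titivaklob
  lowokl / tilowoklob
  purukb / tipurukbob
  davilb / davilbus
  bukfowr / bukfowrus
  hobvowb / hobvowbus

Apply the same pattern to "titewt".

sunavevl and tivakl both end in -l yet inflect differently (sunavevlluv, titivaklob), so the final letter is not what conditions the rule; the second-to-last letter is.
"titewt" has second-to-last letter 'w'. The stems whose second-to-last letter is 'w' (bukfowr → bukfowrus, hobvowb → hobvowbus) add -us.
The other patterns: stems whose second-to-last letter is 'v' double the final consonant and add -uv; stems whose second-to-last letter is 'm' add the prefix ka-; stems whose second-to-last letter is 'k' add ti- … -ob around the stem.
So titewt → titewtus.

titewtus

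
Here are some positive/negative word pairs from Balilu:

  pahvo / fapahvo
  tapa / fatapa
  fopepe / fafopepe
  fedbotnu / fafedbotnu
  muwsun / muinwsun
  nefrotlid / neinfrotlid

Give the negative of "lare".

fedbotnu and muwsun both have last vowel 'u' yet inflect differently (fafedbotnu, muinwsun), so the last vowel is not what conditions the rule; whether the stem ends in a vowel or a consonant is.
"lare" ends in a vowel. The stems ending in a vowel (fopepe → fafopepe, pahvo → fapahvo, fedbotnu → fafedbotnu) add the prefix fa-.
The other pattern: stems ending in a consonant insert -in- after the first vowel.
So lare → falare.

falare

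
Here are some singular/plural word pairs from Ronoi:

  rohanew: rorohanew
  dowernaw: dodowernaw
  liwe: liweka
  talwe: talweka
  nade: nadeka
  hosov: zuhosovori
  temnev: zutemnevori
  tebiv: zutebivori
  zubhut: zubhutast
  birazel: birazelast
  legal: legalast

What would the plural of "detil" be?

detilast

rohanew and liwe both have last vowel 'e' yet inflect differently (rorohanew, liweka), so the last vowel is not what conditions the rule; the final letter is.
"detil" ends in -l. The stems ending in -l (birazel → birazelast, legal → legalast) add -ast.
The other patterns: stems ending in -w repeat the first consonant+vowel as a prefix; stems ending in -e drop the final letter and add -eka; stems ending in -v add zu- … -ori around the stem.
So detil → detilast.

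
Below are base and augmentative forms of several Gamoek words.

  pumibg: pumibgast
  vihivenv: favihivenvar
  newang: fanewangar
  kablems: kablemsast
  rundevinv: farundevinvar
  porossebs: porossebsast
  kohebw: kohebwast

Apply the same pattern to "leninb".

"leninb" has second-to-last letter 'n'. The stems whose second-to-last letter is 'n' (vihivenv → favihivenvar, rundevinv → farundevinvar, newang → fanewangar) add fa- … -ar around the stem.
So leninb → faleninbar.

faleninbar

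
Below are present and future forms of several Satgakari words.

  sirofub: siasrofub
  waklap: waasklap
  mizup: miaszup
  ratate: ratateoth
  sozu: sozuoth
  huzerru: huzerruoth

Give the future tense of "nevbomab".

sirofub and sozu both have last vowel 'u' yet inflect differently (siasrofub, sozuoth), so the last vowel is not what conditions the rule; whether the stem ends in a vowel or a consonant is.
"nevbomab" ends in a consonant. The stems ending in a consonant (sirofub → siasrofub, waklap → waasklap, mizup → miaszup) insert -as- after the first vowel.
The other pattern: stems ending in a vowel add -oth.
So nevbomab → neasvbomab.

neasvbomab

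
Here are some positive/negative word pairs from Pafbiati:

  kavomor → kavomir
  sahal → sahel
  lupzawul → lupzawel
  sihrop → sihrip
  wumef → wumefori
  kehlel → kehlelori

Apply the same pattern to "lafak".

lafek

sahal and kehlel both end in -l yet inflect differently (sahel, kehlelori), so the final letter is not what conditions the rule; the last vowel is.
"lafak" has last vowel 'a'. The one such stem in the data (sahal → sahel) changes the last vowel to 'e' (as does lupzawul), so the same rule applies.
So lafak → lafek.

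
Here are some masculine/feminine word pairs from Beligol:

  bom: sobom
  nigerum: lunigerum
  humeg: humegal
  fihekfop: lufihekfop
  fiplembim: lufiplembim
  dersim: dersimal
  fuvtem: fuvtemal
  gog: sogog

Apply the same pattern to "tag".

bom and fuvtem both end in -m yet inflect differently (sobom, fuvtemal), so the final letter is not what conditions the rule; the number of vowels is.
"tag" has 1 vowel. The stems with 1 vowel (bom → sobom, gog → sogog) add the prefix so-.
So tag → sotag.

sotag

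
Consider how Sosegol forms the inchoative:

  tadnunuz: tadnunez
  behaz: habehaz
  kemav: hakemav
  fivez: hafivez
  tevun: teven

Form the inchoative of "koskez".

hakoskez

tadnunuz and behaz both end in -z yet inflect differently (tadnunez, habehaz), so the final letter is not what conditions the rule; the last vowel is.
"koskez" has last vowel 'e'. The one such stem in the data (fivez → hafivez) adds the prefix ha-, so the same rule applies.
The other pattern: stems whose last vowel is 'u' change the last vowel to 'e'.
So koskez → hakoskez.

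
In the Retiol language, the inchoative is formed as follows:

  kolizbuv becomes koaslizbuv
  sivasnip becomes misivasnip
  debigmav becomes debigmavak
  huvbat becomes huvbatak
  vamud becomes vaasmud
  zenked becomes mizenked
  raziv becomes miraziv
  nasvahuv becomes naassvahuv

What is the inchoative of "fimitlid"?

"fimitlid" has last vowel 'i'. The stems whose last vowel is 'i' (raziv → miraziv, sivasnip → misivasnip) add the prefix mi-.
So fimitlid → mifimitlid.

mifimitlid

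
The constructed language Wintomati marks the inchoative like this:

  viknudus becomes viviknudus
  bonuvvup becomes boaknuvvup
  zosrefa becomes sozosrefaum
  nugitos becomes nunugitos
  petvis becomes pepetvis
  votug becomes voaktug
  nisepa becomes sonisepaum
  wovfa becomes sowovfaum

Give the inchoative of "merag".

"merag" ends in -g. The one such stem in the data (votug → voaktug) inserts -ak- after the first vowel (as does bonuvvup), so the same rule applies.
The other patterns: stems ending in -a add so- … -um around the stem; stems ending in -s repeat the first consonant+vowel as a prefix.
So merag → meakrag.

meakrag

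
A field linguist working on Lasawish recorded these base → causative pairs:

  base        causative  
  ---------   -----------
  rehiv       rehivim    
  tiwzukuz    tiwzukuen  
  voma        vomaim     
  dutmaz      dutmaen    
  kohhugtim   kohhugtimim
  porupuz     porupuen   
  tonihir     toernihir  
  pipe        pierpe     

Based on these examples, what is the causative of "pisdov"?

pisdovim

tonihir and rehiv both have last vowel 'i' yet inflect differently (toernihir, rehivim), so the last vowel is not what conditions the rule; the final letter is.
"pisdov" ends in -v. The one such stem in the data (rehiv → rehivim) adds -im, so the same rule applies.
The other patterns: stems ending in -z drop the final letter and add -en; stems ending in -e or -r insert -er- after the first vowel.
So pisdov → pisdovim.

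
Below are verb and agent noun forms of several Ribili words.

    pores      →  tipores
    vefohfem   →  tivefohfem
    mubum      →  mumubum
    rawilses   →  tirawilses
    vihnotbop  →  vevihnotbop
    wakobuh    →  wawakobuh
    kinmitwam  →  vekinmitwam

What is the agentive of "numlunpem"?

tinumlunpem

vefohfem and mubum both end in -m yet inflect differently (tivefohfem, mumubum), so the final letter is not what conditions the rule; the last vowel is.
"numlunpem" has last vowel 'e'. The stems whose last vowel is 'e' (rawilses → tirawilses, vefohfem → tivefohfem, pores → tipores) add the prefix ti-.
So numlunpem → tinumlunpem.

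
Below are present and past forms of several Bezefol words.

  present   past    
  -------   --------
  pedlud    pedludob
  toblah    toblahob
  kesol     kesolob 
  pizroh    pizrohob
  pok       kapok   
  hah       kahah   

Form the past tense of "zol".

kazol

toblah and hah both end in -h yet inflect differently (toblahob, kahah), so the final letter is not what conditions the rule; the number of vowels is.
"zol" has 1 vowel. The stems with 1 vowel (pok → kapok, hah → kahah) add the prefix ka-.
The other pattern: stems with 2 vowels add -ob.
So zol → kazol.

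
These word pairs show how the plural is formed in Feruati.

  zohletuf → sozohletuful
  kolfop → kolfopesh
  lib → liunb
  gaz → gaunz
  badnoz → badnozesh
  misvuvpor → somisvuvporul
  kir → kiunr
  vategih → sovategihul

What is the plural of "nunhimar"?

sonunhimarul

gaz and badnoz both end in -z yet inflect differently (gaunz, badnozesh), so the final letter is not what conditions the rule; the number of vowels is.
"nunhimar" has 3 vowels. The stems with 3 vowels (misvuvpor → somisvuvporul, vategih → sovategihul, zohletuf → sozohletuful) add so- … -ul around the stem.
The other patterns: stems with 1 vowel insert -un- after the first vowel; stems with 2 vowels add -esh.
So nunhimar → sonunhimarul.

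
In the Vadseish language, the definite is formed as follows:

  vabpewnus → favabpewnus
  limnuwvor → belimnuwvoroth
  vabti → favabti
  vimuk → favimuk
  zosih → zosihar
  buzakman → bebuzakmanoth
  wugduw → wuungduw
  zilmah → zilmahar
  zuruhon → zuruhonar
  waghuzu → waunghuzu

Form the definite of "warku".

"warku" begins with w-. The stems beginning with w- (waghuzu → waunghuzu, wugduw → wuungduw) insert -un- after the first vowel.
So warku → waunrku.

waunrku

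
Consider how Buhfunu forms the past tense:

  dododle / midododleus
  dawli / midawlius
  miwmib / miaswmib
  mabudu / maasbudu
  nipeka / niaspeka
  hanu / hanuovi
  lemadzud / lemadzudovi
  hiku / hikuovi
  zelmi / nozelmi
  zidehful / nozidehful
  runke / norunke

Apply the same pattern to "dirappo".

midirappous

mabudu and hanu both end in -u yet inflect differently (maasbudu, hanuovi), so the final letter is not what conditions the rule; the first letter is.
"dirappo" begins with d-. The stems beginning with d- (dododle → midododleus, dawli → midawlius) add mi- … -us around the stem.
The other patterns: stems beginning with m- or n- insert -as- after the first vowel; stems beginning with h- or l- add -ovi; stems beginning with r- or z- add the prefix no-.
So dirappo → midirappous.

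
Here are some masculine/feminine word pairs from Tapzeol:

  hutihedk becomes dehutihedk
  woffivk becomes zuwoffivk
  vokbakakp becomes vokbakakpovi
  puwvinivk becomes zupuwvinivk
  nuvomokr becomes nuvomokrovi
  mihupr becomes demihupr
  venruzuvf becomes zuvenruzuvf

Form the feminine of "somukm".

woffivk and hutihedk both end in -k yet inflect differently (zuwoffivk, dehutihedk), so the final letter is not what conditions the rule; the second-to-last letter is.
"somukm" has second-to-last letter 'k'. The stems whose second-to-last letter is 'k' (nuvomokr → nuvomokrovi, vokbakakp → vokbakakpovi) add -ovi.
The other patterns: stems whose second-to-last letter is 'v' add the prefix zu-; stems whose second-to-last letter is 'd' or 'p' add the prefix de-.
So somukm → somukmovi.

somukmovi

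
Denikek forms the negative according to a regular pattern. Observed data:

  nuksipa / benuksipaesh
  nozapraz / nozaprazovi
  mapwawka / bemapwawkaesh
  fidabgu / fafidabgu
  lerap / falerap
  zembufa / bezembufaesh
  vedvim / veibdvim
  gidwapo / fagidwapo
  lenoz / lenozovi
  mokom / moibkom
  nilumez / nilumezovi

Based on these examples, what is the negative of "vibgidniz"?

vibgidnizovi

"vibgidniz" ends in -z. The stems ending in -z (nilumez → nilumezovi, nozapraz → nozaprazovi, lenoz → lenozovi) add -ovi.
The other patterns: stems ending in -m insert -ib- after the first vowel; stems ending in -a add be- … -esh around the stem; stems ending in -o, -p or -u add the prefix fa-.
So vibgidniz → vibgidnizovi.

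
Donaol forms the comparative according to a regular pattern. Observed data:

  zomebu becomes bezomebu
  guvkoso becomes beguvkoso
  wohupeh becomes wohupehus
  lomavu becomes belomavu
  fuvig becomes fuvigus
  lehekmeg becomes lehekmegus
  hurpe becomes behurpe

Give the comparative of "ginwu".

beginwu

"ginwu" ends in a vowel. The stems ending in a vowel (lomavu → belomavu, zomebu → bezomebu, hurpe → behurpe) add the prefix be-.
The other pattern: stems ending in a consonant add -us.
So ginwu → beginwu.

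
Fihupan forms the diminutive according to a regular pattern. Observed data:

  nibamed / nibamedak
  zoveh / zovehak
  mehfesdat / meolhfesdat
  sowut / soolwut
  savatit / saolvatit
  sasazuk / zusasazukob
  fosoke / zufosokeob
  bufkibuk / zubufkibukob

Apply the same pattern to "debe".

"debe" ends in -e. The one such stem in the data (fosoke → zufosokeob) adds zu- … -ob around the stem, so the same rule applies.
The other patterns: stems ending in -d or -h add -ak; stems ending in -t insert -ol- after the first vowel.
So debe → zudebeob.

zudebeob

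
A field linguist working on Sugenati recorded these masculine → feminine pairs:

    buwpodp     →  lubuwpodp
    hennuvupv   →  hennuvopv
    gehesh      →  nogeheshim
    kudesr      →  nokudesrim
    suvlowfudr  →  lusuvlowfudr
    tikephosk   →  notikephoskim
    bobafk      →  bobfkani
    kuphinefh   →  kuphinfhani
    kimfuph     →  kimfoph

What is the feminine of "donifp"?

"donifp" has second-to-last letter 'f'. The stems whose second-to-last letter is 'f' (bobafk → bobfkani, kuphinefh → kuphinfhani) delete the last vowel and add -ani.
The other patterns: stems whose second-to-last letter is 'p' change the last vowel to 'o'; stems whose second-to-last letter is 's' add no- … -im around the stem; stems whose second-to-last letter is 'd' add the prefix lu-.
So donifp → donfpani.

donfpani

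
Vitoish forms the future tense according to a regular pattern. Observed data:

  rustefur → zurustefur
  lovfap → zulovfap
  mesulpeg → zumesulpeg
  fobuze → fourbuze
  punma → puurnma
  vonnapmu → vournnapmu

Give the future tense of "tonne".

tournne

"tonne" ends in a vowel. The stems ending in a vowel (fobuze → fourbuze, punma → puurnma, vonnapmu → vournnapmu) insert -ur- after the first vowel.
So tonne → tournne.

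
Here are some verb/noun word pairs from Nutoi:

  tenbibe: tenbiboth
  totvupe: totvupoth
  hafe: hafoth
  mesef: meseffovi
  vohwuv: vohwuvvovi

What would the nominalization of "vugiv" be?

tenbibe and mesef both have last vowel 'e' yet inflect differently (tenbiboth, meseffovi), so the last vowel is not what conditions the rule; the final letter is.
"vugiv" ends in -v. The one such stem in the data (vohwuv → vohwuvvovi) doubles the final consonant and adds -ovi (as does mesef), so the same rule applies.
So vugiv → vugivvovi.

vugivvovi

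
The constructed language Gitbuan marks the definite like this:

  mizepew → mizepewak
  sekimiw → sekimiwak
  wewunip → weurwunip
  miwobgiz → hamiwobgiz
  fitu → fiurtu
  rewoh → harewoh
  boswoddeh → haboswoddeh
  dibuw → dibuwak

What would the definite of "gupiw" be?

"gupiw" ends in -w. The stems ending in -w (dibuw → dibuwak, sekimiw → sekimiwak, mizepew → mizepewak) add -ak.
The other patterns: stems ending in -h or -z add the prefix ha-; stems ending in -p or -u insert -ur- after the first vowel.
So gupiw → gupiwak.

gupiwak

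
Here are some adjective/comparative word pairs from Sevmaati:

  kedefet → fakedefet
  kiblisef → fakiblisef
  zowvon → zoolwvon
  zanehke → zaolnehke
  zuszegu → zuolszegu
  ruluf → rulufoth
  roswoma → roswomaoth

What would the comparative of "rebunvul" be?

rebunvuloth

kiblisef and ruluf both end in -f yet inflect differently (fakiblisef, rulufoth), so the final letter is not what conditions the rule; the first letter is.
"rebunvul" begins with r-. The stems beginning with r- (ruluf → rulufoth, roswoma → roswomaoth) add -oth.
The other patterns: stems beginning with k- add the prefix fa-; stems beginning with z- insert -ol- after the first vowel.
So rebunvul → rebunvuloth.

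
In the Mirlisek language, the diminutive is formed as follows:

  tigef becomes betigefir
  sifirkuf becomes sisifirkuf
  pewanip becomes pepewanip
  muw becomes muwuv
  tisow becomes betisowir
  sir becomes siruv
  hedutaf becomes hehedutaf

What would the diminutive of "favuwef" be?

muw and tisow both end in -w yet inflect differently (muwuv, betisowir), so the final letter is not what conditions the rule; the number of vowels is.
"favuwef" has 3 vowels. The stems with 3 vowels (hedutaf → hehedutaf, sifirkuf → sisifirkuf, pewanip → pepewanip) repeat the first consonant+vowel as a prefix.
The other patterns: stems with 1 vowel add -uv; stems with 2 vowels add be- … -ir around the stem.
So favuwef → fafavuwef.

fafavuwef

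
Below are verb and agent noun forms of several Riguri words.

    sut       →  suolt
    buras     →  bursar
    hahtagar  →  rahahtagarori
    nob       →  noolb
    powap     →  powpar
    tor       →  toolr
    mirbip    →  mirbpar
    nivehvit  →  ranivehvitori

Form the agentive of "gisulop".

ragisulopori

"gisulop" has 3 vowels. The stems with 3 vowels (hahtagar → rahahtagarori, nivehvit → ranivehvitori) add ra- … -ori around the stem.
The other patterns: stems with 1 vowel insert -ol- after the first vowel; stems with 2 vowels delete the last vowel and add -ar.
So gisulop → ragisulopori.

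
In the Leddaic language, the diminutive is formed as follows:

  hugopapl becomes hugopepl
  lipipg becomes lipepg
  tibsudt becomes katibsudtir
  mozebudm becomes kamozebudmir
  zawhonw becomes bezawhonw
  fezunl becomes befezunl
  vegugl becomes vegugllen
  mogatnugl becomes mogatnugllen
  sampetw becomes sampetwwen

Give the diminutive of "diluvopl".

diluvepl

hugopapl and fezunl both end in -l yet inflect differently (hugopepl, befezunl), so the final letter is not what conditions the rule; the second-to-last letter is.
"diluvopl" has second-to-last letter 'p'. The stems whose second-to-last letter is 'p' (hugopapl → hugopepl, lipipg → lipepg) change the last vowel to 'e'.
So diluvopl → diluvepl.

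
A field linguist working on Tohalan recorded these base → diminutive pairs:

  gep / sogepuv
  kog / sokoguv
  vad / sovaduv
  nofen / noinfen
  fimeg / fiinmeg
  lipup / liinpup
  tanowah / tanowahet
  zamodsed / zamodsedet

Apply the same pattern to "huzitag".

kog and fimeg both end in -g yet inflect differently (sokoguv, fiinmeg), so the final letter is not what conditions the rule; the number of vowels is.
"huzitag" has 3 vowels. The stems with 3 vowels (tanowah → tanowahet, zamodsed → zamodsedet) add -et.
The other patterns: stems with 1 vowel add so- … -uv around the stem; stems with 2 vowels insert -in- after the first vowel.
So huzitag → huzitaget.

huzitaget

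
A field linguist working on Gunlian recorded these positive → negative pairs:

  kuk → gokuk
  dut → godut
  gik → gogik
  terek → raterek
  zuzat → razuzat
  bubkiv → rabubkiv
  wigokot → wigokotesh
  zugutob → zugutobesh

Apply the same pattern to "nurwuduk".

nurwudukesh

kuk and terek both end in -k yet inflect differently (gokuk, raterek), so the final letter is not what conditions the rule; the number of vowels is.
"nurwuduk" has 3 vowels. The stems with 3 vowels (wigokot → wigokotesh, zugutob → zugutobesh) add -esh.
So nurwuduk → nurwudukesh.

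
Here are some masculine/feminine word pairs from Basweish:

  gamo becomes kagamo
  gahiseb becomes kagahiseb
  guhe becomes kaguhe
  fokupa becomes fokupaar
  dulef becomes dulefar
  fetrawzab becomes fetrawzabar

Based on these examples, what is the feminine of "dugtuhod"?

"dugtuhod" begins with d-. The one such stem in the data (dulef → dulefar) adds -ar, so the same rule applies.
So dugtuhod → dugtuhodar.

dugtuhodar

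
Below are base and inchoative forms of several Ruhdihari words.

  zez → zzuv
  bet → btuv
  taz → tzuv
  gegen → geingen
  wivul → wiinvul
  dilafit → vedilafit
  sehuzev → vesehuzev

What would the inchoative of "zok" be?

zkuv

bet and dilafit both end in -t yet inflect differently (btuv, vedilafit), so the final letter is not what conditions the rule; the number of vowels is.
"zok" has 1 vowel. The stems with 1 vowel (zez → zzuv, bet → btuv, taz → tzuv) delete the last vowel and add -uv.
So zok → zkuv.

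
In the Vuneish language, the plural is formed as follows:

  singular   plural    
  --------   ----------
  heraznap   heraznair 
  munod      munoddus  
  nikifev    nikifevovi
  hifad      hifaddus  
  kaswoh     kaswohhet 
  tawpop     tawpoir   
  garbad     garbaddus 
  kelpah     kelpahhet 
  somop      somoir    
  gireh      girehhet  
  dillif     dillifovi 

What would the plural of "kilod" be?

heraznap and kelpah both have last vowel 'a' yet inflect differently (heraznair, kelpahhet), so the last vowel is not what conditions the rule; the final letter is.
"kilod" ends in -d. The stems ending in -d (hifad → hifaddus, garbad → garbaddus, munod → munoddus) double the final consonant and add -us.
So kilod → kiloddus.

kiloddus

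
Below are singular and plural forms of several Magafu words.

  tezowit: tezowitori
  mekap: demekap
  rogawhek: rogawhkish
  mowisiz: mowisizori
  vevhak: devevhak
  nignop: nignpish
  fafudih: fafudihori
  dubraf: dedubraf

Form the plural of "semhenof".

semhenfish

"semhenof" has last vowel 'o'. The one such stem in the data (nignop → nignpish) deletes the last vowel and adds -ish (as does rogawhek), so the same rule applies.
So semhenof → semhenfish.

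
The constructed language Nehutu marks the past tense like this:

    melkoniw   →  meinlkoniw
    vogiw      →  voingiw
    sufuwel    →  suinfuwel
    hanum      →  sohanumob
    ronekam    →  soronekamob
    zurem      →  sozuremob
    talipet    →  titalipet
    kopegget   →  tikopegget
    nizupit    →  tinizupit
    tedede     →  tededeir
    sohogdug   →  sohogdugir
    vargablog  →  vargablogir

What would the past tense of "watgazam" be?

sowatgazamob

sufuwel and zurem both have last vowel 'e' yet inflect differently (suinfuwel, sozuremob), so the last vowel is not what conditions the rule; the final letter is.
"watgazam" ends in -m. The stems ending in -m (hanum → sohanumob, ronekam → soronekamob, zurem → sozuremob) add so- … -ob around the stem.
So watgazam → sowatgazamob.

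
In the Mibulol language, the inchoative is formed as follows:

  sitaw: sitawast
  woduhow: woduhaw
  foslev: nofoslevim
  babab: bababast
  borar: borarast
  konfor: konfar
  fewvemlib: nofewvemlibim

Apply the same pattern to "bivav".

"bivav" has last vowel 'a'. The stems whose last vowel is 'a' (babab → bababast, sitaw → sitawast, borar → borarast) add -ast.
So bivav → bivavast.

bivavast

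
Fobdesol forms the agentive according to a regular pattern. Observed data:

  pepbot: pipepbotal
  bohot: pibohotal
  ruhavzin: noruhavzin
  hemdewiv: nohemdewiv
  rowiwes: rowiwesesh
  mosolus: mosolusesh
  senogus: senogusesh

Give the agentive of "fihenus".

"fihenus" ends in -s. The stems ending in -s (rowiwes → rowiwesesh, mosolus → mosolusesh, senogus → senogusesh) add -esh.
So fihenus → fihenusesh.

fihenusesh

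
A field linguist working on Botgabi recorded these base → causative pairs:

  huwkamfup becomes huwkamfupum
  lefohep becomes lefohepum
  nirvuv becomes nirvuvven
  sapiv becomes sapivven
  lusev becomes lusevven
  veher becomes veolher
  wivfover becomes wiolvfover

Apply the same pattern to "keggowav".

huwkamfup and nirvuv both have last vowel 'u' yet inflect differently (huwkamfupum, nirvuvven), so the last vowel is not what conditions the rule; the final letter is.
"keggowav" ends in -v. The stems ending in -v (nirvuv → nirvuvven, sapiv → sapivven, lusev → lusevven) double the final consonant and add -en.
So keggowav → keggowavven.

keggowavven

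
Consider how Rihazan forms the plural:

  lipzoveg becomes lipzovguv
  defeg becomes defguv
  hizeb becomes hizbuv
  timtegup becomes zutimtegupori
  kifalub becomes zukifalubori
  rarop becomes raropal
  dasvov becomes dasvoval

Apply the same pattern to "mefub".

zumefubori

hizeb and kifalub both end in -b yet inflect differently (hizbuv, zukifalubori), so the final letter is not what conditions the rule; the last vowel is.
"mefub" has last vowel 'u'. The stems whose last vowel is 'u' (timtegup → zutimtegupori, kifalub → zukifalubori) add zu- … -ori around the stem.
So mefub → zumefubori.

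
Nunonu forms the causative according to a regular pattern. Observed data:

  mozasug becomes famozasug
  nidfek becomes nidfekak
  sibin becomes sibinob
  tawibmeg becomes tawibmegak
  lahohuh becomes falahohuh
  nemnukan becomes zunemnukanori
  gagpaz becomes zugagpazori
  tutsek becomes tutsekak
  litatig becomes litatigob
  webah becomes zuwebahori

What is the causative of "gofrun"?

lahohuh and webah both end in -h yet inflect differently (falahohuh, zuwebahori), so the final letter is not what conditions the rule; the last vowel is.
"gofrun" has last vowel 'u'. The stems whose last vowel is 'u' (mozasug → famozasug, lahohuh → falahohuh) add the prefix fa-.
The other patterns: stems whose last vowel is 'a' add zu- … -ori around the stem; stems whose last vowel is 'e' add -ak; stems whose last vowel is 'i' add -ob.
So gofrun → fagofrun.

fagofrun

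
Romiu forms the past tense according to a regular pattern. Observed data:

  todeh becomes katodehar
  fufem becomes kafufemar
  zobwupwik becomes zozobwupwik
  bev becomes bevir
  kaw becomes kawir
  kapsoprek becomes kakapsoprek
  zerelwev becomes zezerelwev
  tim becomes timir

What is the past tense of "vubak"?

tim and fufem both end in -m yet inflect differently (timir, kafufemar), so the final letter is not what conditions the rule; the number of vowels is.
"vubak" has 2 vowels. The stems with 2 vowels (todeh → katodehar, fufem → kafufemar) add ka- … -ar around the stem.
So vubak → kavubakar.

kavubakar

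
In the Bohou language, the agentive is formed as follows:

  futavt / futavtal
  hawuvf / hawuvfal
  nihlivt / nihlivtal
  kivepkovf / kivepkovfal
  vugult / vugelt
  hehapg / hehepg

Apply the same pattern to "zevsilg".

futavt and vugult both end in -t yet inflect differently (futavtal, vugelt), so the final letter is not what conditions the rule; the second-to-last letter is.
"zevsilg" has second-to-last letter 'l'. The one such stem in the data (vugult → vugelt) changes the last vowel to 'e' (as does hehapg), so the same rule applies.
The other pattern: stems whose second-to-last letter is 'v' add -al.
So zevsilg → zevselg.

zevselg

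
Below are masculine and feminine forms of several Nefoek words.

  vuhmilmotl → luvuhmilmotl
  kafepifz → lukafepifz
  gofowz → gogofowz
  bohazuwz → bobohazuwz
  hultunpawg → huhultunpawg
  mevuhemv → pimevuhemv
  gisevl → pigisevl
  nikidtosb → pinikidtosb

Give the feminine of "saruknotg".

lusaruknotg

kafepifz and gofowz both end in -z yet inflect differently (lukafepifz, gogofowz), so the final letter is not what conditions the rule; the second-to-last letter is.
"saruknotg" has second-to-last letter 't'. The one such stem in the data (vuhmilmotl → luvuhmilmotl) adds the prefix lu-, so the same rule applies.
The other patterns: stems whose second-to-last letter is 'w' repeat the first consonant+vowel as a prefix; stems whose second-to-last letter is 'm', 's' or 'v' add the prefix pi-.
So saruknotg → lusaruknotg.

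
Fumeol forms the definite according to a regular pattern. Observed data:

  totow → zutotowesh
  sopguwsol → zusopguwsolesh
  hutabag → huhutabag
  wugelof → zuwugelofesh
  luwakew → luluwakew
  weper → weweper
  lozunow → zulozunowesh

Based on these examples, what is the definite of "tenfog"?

lozunow and luwakew both end in -w yet inflect differently (zulozunowesh, luluwakew), so the final letter is not what conditions the rule; the last vowel is.
"tenfog" has last vowel 'o'. The stems whose last vowel is 'o' (sopguwsol → zusopguwsolesh, wugelof → zuwugelofesh, lozunow → zulozunowesh) add zu- … -esh around the stem.
The other pattern: stems whose last vowel is 'a' or 'e' repeat the first consonant+vowel as a prefix.
So tenfog → zutenfogesh.

zutenfogesh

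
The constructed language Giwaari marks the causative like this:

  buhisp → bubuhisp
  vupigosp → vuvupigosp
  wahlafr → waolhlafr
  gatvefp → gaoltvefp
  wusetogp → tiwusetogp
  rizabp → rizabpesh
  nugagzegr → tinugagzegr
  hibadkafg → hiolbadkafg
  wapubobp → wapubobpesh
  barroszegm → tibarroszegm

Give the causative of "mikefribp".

mikefribpesh

gatvefp and wusetogp both end in -p yet inflect differently (gaoltvefp, tiwusetogp), so the final letter is not what conditions the rule; the second-to-last letter is.
"mikefribp" has second-to-last letter 'b'. The stems whose second-to-last letter is 'b' (wapubobp → wapubobpesh, rizabp → rizabpesh) add -esh.
The other patterns: stems whose second-to-last letter is 'f' insert -ol- after the first vowel; stems whose second-to-last letter is 'g' add the prefix ti-; stems whose second-to-last letter is 's' repeat the first consonant+vowel as a prefix.
So mikefribp → mikefribpesh.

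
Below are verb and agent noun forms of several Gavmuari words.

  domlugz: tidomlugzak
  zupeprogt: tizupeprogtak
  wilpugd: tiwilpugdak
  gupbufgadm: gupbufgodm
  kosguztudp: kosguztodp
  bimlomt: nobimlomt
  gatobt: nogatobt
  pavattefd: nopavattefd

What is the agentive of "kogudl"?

kogodl

zupeprogt and bimlomt both end in -t yet inflect differently (tizupeprogtak, nobimlomt), so the final letter is not what conditions the rule; the second-to-last letter is.
"kogudl" has second-to-last letter 'd'. The stems whose second-to-last letter is 'd' (gupbufgadm → gupbufgodm, kosguztudp → kosguztodp) change the last vowel to 'o'.
The other patterns: stems whose second-to-last letter is 'g' add ti- … -ak around the stem; stems whose second-to-last letter is 'b', 'f' or 'm' add the prefix no-.
So kogudl → kogodl.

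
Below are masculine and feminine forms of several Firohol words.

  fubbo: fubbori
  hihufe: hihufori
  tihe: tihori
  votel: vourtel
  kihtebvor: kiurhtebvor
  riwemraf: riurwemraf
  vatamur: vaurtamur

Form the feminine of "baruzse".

hihufe and votel both have last vowel 'e' yet inflect differently (hihufori, vourtel), so the last vowel is not what conditions the rule; whether the stem ends in a vowel or a consonant is.
"baruzse" ends in a vowel. The stems ending in a vowel (fubbo → fubbori, hihufe → hihufori, tihe → tihori) drop the final letter and add -ori.
The other pattern: stems ending in a consonant insert -ur- after the first vowel.
So baruzse → baruzsori.

baruzsori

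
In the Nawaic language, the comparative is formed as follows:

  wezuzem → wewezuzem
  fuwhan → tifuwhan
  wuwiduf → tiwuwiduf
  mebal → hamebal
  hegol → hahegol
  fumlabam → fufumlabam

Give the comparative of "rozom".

rorozom

fumlabam and fuwhan both have last vowel 'a' yet inflect differently (fufumlabam, tifuwhan), so the last vowel is not what conditions the rule; the final letter is.
"rozom" ends in -m. The stems ending in -m (fumlabam → fufumlabam, wezuzem → wewezuzem) repeat the first consonant+vowel as a prefix.
So rozom → rorozom.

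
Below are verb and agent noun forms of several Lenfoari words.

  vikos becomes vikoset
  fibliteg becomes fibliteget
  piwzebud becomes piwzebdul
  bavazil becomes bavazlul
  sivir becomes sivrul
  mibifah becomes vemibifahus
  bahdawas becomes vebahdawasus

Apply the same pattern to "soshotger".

vikos and bahdawas both end in -s yet inflect differently (vikoset, vebahdawasus), so the final letter is not what conditions the rule; the last vowel is.
"soshotger" has last vowel 'e'. The one such stem in the data (fibliteg → fibliteget) adds -et, so the same rule applies.
So soshotger → soshotgeret.

soshotgeret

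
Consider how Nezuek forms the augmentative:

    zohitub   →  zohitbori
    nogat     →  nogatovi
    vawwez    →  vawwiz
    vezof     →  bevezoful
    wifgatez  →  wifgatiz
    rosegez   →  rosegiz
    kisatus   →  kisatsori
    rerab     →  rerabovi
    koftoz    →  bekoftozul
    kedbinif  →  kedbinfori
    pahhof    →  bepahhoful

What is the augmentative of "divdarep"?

koftoz and wifgatez both end in -z yet inflect differently (bekoftozul, wifgatiz), so the final letter is not what conditions the rule; the last vowel is.
"divdarep" has last vowel 'e'. The stems whose last vowel is 'e' (wifgatez → wifgatiz, rosegez → rosegiz, vawwez → vawwiz) change the last vowel to 'i'.
The other patterns: stems whose last vowel is 'a' add -ovi; stems whose last vowel is 'o' add be- … -ul around the stem; stems whose last vowel is 'i' or 'u' delete the last vowel and add -ori.
So divdarep → divdarip.

divdarip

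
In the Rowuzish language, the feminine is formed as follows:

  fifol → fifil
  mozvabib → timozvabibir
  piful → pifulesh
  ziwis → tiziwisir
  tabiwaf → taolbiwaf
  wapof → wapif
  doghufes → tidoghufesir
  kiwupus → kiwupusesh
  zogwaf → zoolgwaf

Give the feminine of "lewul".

"lewul" has last vowel 'u'. The stems whose last vowel is 'u' (kiwupus → kiwupusesh, piful → pifulesh) add -esh.
So lewul → lewulesh.

lewulesh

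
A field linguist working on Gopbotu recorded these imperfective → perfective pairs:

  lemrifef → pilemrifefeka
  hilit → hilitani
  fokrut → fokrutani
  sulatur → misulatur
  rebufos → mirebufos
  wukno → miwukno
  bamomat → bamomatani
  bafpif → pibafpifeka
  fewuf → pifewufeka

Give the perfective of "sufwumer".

misufwumer

"sufwumer" ends in -r. The one such stem in the data (sulatur → misulatur) adds the prefix mi-, so the same rule applies.
So sufwumer → misufwumer.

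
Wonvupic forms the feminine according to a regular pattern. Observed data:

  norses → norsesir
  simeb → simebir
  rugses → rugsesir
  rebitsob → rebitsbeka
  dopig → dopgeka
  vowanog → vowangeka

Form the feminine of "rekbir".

simeb and rebitsob both end in -b yet inflect differently (simebir, rebitsbeka), so the final letter is not what conditions the rule; the last vowel is.
"rekbir" has last vowel 'i'. The one such stem in the data (dopig → dopgeka) deletes the last vowel and adds -eka (as do rebitsob, vowanog), so the same rule applies.
The other pattern: stems whose last vowel is 'e' add -ir.
So rekbir → rekbreka.

rekbreka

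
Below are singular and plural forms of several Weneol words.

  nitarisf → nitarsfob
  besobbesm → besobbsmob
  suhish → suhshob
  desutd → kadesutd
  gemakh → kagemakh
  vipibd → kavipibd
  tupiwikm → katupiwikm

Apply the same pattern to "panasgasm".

"panasgasm" has second-to-last letter 's'. The stems whose second-to-last letter is 's' (nitarisf → nitarsfob, besobbesm → besobbsmob, suhish → suhshob) delete the last vowel and add -ob.
So panasgasm → panasgsmob.

panasgsmob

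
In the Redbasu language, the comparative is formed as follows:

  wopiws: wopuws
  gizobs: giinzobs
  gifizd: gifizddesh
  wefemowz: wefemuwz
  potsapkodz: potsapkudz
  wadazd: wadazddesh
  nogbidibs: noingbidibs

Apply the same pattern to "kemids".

nogbidibs and wopiws both end in -s yet inflect differently (noingbidibs, wopuws), so the final letter is not what conditions the rule; the second-to-last letter is.
"kemids" has second-to-last letter 'd'. The one such stem in the data (potsapkodz → potsapkudz) changes the last vowel to 'u' (as do wefemowz, wopiws), so the same rule applies.
The other patterns: stems whose second-to-last letter is 'z' double the final consonant and add -esh; stems whose second-to-last letter is 'b' insert -in- after the first vowel.
So kemids → kemuds.

kemuds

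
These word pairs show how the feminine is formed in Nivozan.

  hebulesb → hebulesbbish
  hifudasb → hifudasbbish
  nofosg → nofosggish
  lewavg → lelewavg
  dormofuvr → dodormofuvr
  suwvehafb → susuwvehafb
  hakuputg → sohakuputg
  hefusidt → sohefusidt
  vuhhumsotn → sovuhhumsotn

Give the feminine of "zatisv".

nofosg and lewavg both end in -g yet inflect differently (nofosggish, lelewavg), so the final letter is not what conditions the rule; the second-to-last letter is.
"zatisv" has second-to-last letter 's'. The stems whose second-to-last letter is 's' (hebulesb → hebulesbbish, hifudasb → hifudasbbish, nofosg → nofosggish) double the final consonant and add -ish.
So zatisv → zatisvvish.

zatisvvish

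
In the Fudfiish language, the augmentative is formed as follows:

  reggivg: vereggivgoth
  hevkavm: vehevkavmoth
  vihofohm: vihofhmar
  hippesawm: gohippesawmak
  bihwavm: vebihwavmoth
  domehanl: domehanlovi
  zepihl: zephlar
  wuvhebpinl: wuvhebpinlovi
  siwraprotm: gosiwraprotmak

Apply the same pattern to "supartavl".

vesupartavloth

"supartavl" has second-to-last letter 'v'. The stems whose second-to-last letter is 'v' (reggivg → vereggivgoth, bihwavm → vebihwavmoth, hevkavm → vehevkavmoth) add ve- … -oth around the stem.
So supartavl → vesupartavloth.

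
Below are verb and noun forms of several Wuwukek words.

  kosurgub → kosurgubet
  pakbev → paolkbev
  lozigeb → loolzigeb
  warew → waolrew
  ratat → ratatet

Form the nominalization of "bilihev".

biollihev

lozigeb and kosurgub both end in -b yet inflect differently (loolzigeb, kosurgubet), so the final letter is not what conditions the rule; the last vowel is.
"bilihev" has last vowel 'e'. The stems whose last vowel is 'e' (warew → waolrew, lozigeb → loolzigeb, pakbev → paolkbev) insert -ol- after the first vowel.
So bilihev → biollihev.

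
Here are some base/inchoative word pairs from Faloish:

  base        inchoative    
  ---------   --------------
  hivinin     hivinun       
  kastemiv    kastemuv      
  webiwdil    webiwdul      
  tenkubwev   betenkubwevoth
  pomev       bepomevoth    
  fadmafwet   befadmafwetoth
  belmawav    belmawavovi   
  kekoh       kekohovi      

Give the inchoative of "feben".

befebenoth

kastemiv and tenkubwev both end in -v yet inflect differently (kastemuv, betenkubwevoth), so the final letter is not what conditions the rule; the last vowel is.
"feben" has last vowel 'e'. The stems whose last vowel is 'e' (tenkubwev → betenkubwevoth, pomev → bepomevoth, fadmafwet → befadmafwetoth) add be- … -oth around the stem.
The other patterns: stems whose last vowel is 'i' change the last vowel to 'u'; stems whose last vowel is 'a' or 'o' add -ovi.
So feben → befebenoth.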